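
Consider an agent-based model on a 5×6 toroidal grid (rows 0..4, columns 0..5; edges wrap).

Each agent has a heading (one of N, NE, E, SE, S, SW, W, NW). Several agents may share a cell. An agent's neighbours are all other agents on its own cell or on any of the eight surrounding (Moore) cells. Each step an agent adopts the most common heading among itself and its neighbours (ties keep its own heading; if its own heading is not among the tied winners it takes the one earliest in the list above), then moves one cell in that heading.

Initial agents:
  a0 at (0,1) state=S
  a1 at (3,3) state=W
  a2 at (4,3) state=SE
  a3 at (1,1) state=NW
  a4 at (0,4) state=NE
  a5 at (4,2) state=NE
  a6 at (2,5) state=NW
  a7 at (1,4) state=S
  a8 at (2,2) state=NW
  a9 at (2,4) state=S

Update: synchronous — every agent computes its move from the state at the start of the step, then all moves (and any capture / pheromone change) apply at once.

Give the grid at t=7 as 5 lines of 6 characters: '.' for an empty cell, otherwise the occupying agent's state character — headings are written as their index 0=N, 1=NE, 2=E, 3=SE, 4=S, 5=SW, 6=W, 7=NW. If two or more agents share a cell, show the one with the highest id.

.7....
......
...11.
....41
7.7.44

t=1: a0@(1,1):S a1@(3,2):W a2@(3,4):NE a3@(0,0):NW a4@(4,5):NE a5@(3,3):NE a6@(3,5):S a7@(2,4):S a8@(1,1):NW a9@(3,4):S
t=2: a0@(0,0):NW a1@(3,1):W a2@(2,5):NE a3@(4,5):NW a4@(3,0):NE a5@(2,4):NE a6@(4,5):S a7@(3,4):S a8@(0,0):NW a9@(4,4):S
t=3: a0@(4,5):NW a1@(3,0):W a2@(1,0):NE a3@(3,4):NW a4@(2,1):NE a5@(1,5):NE a6@(0,5):S a7@(4,4):S a8@(4,5):NW a9@(0,4):S
t=4: a0@(3,4):NW a1@(2,5):NW a2@(0,1):NE a3@(2,3):NW a4@(1,2):NE a5@(0,0):NE a6@(1,5):S a7@(0,4):S a8@(3,4):NW a9@(1,4):S
t=5: a0@(2,3):NW a1@(1,4):NW a2@(4,2):NE a3@(1,2):NW a4@(0,3):NE a5@(4,1):NE a6@(2,5):S a7@(1,4):S a8@(2,3):NW a9@(2,4):S
t=6: a0@(1,2):NW a1@(0,3):NW a2@(3,3):NE a3@(0,1):NW a4@(4,4):NE a5@(3,2):NE a6@(3,5):S a7@(2,4):S a8@(1,2):NW a9@(3,4):S
t=7: a0@(0,1):NW a1@(4,2):NW a2@(2,4):NE a3@(4,0):NW a4@(3,5):NE a5@(2,3):NE a6@(4,5):S a7@(3,4):S a8@(0,1):NW a9@(4,4):S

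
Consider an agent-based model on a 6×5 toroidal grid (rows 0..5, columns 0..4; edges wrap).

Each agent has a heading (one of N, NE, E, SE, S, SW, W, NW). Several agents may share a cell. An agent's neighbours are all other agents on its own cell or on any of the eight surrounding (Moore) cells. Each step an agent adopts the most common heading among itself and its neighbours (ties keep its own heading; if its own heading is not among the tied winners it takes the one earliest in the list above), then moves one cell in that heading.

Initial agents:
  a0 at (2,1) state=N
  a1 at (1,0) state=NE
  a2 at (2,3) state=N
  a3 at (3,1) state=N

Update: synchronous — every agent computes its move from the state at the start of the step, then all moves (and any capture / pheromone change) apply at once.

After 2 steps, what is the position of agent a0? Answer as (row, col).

(0, 1)

t=1: a0@(1,1):N a1@(0,1):NE a2@(1,3):N a3@(2,1):N
t=2: a0@(0,1):N a1@(5,2):NE a2@(0,3):N a3@(1,1):N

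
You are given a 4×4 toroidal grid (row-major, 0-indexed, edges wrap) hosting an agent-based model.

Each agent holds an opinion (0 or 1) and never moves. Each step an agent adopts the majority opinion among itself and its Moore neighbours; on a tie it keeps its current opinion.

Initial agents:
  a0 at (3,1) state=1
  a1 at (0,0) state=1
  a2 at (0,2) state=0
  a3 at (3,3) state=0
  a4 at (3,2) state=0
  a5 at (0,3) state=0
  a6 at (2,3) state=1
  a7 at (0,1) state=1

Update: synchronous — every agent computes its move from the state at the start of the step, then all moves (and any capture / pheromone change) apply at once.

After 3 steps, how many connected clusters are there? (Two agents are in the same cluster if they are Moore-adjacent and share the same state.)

t=1: a0@(3,1):1 a1@(0,0):1 a2@(0,2):0 a3@(3,3):0 a4@(3,2):0 a5@(0,3):0 a6@(2,3):0 a7@(0,1):1
t=2: (unchanged — steady state)

2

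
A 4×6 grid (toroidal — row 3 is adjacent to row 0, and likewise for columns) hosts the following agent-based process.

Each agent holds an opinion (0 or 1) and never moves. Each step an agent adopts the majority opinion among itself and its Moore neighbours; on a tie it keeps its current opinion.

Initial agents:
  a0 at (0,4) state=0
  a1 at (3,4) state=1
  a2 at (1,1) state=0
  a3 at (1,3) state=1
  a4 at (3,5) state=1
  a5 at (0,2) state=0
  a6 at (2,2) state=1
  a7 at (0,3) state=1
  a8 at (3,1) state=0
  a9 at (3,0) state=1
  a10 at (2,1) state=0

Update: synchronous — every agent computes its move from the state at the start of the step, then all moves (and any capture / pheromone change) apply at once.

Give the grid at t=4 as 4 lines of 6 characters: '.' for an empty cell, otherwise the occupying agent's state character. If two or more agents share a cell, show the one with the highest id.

..011.
.0.1..
.00...
10..11

t=1: a0@(0,4):1 a1@(3,4):1 a2@(1,1):0 a3@(1,3):1 a4@(3,5):1 a5@(0,2):0 a6@(2,2):0 a7@(0,3):1 a8@(3,1):0 a9@(3,0):1 a10@(2,1):0
t=2: (unchanged — steady state)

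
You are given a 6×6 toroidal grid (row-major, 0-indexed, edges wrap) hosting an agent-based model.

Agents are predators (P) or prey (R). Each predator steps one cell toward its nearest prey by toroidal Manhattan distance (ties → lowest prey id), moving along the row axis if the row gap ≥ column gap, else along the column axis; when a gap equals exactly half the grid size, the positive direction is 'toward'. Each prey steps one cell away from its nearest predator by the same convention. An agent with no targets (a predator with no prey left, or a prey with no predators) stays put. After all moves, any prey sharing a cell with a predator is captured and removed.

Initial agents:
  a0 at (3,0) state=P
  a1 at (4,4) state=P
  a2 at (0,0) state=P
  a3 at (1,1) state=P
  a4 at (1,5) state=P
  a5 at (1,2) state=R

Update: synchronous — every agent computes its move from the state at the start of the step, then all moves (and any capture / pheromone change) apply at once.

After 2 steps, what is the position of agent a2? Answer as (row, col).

t=1: a0@(2,0):P a1@(5,4):P a2@(0,1):P a3@(1,2):P a4@(1,0):P a5@(1,3):R
t=2: a0@(2,1):P a1@(0,4):P a2@(0,2):P a3@(1,3):P a4@(1,1):P a5@(1,4):R

(0, 2)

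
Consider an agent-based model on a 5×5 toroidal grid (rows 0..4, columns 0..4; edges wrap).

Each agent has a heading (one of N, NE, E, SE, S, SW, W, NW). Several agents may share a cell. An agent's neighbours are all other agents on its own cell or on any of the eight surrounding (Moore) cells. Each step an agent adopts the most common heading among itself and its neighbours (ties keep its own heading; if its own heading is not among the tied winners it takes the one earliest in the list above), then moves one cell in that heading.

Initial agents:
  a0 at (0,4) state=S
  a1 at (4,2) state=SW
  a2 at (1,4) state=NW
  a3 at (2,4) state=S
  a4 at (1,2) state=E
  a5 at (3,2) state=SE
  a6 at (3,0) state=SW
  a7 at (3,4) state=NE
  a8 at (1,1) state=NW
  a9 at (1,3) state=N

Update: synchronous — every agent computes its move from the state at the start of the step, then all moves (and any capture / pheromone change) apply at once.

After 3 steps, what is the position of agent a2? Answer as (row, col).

(4, 4)

t=1: a0@(1,4):S a1@(0,1):SW a2@(2,4):S a3@(3,4):S a4@(1,3):E a5@(4,3):SE a6@(4,4):SW a7@(2,0):NE a8@(0,0):NW a9@(2,3):S
t=2: a0@(2,4):S a1@(1,0):SW a2@(3,4):S a3@(4,4):S a4@(2,3):S a5@(0,4):SE a6@(0,3):SW a7@(3,0):S a8@(1,4):SW a9@(3,3):S
t=3: a0@(3,4):S a1@(2,4):SW a2@(4,4):S a3@(0,4):S a4@(3,3):S a5@(1,3):SW a6@(1,2):SW a7@(4,0):S a8@(2,3):SW a9@(4,3):S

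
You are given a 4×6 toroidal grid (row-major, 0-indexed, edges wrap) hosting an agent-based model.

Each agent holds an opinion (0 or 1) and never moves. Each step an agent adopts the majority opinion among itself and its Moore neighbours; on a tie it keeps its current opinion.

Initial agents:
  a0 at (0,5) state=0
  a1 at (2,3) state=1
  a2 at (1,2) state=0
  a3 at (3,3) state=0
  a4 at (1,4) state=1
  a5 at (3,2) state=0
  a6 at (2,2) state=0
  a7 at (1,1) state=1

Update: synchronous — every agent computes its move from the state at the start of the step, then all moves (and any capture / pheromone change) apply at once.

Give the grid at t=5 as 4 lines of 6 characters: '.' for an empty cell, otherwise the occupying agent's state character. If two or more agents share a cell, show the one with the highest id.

t=1: a0@(0,5):0 a1@(2,3):0 a2@(1,2):0 a3@(3,3):0 a4@(1,4):1 a5@(3,2):0 a6@(2,2):0 a7@(1,1):0
t=2: a0@(0,5):0 a1@(2,3):0 a2@(1,2):0 a3@(3,3):0 a4@(1,4):0 a5@(3,2):0 a6@(2,2):0 a7@(1,1):0
t=3: (unchanged — steady state)

.....0
.00.0.
..00..
..00..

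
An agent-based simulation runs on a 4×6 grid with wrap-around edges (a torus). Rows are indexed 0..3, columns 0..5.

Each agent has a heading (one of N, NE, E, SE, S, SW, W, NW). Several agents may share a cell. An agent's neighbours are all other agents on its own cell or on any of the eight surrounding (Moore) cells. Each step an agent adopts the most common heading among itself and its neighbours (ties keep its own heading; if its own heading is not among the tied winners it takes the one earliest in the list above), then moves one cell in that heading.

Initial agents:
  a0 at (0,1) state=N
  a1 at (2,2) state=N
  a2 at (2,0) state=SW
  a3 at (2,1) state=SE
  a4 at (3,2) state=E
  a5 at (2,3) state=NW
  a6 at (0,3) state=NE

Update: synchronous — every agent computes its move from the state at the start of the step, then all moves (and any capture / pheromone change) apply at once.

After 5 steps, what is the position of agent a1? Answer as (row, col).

(1, 2)

t=1: a0@(3,1):N a1@(1,2):N a2@(3,5):SW a3@(3,2):SE a4@(2,2):N a5@(1,2):NW a6@(3,4):NE
t=2: a0@(2,1):N a1@(0,2):N a2@(0,4):SW a3@(2,2):N a4@(1,2):N a5@(0,2):N a6@(2,5):NE
t=3: a0@(1,1):N a1@(3,2):N a2@(1,3):SW a3@(1,2):N a4@(0,2):N a5@(3,2):N a6@(1,0):NE
t=4: a0@(0,1):N a1@(2,2):N a2@(0,3):N a3@(0,2):N a4@(3,2):N a5@(2,2):N a6@(0,1):NE
t=5: a0@(3,1):N a1@(1,2):N a2@(3,3):N a3@(3,2):N a4@(2,2):N a5@(1,2):N a6@(3,1):N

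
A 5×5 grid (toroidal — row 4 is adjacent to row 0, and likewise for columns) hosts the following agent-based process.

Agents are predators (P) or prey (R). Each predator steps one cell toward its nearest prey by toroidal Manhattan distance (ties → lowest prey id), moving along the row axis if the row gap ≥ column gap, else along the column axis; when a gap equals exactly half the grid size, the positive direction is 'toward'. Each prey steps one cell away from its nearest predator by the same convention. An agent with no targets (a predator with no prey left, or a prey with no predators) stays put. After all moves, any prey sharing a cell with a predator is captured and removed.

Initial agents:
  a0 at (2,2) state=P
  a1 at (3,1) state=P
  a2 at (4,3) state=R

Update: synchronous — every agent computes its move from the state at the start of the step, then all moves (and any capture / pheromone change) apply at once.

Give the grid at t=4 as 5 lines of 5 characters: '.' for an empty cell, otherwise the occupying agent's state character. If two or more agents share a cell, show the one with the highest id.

.....
..P..
.....
...R.
.....

t=1: a0@(3,2):P a1@(3,2):P a2@(0,3):R
t=2: a0@(4,2):P a1@(4,2):P a2@(1,3):R
t=3: a0@(0,2):P a1@(0,2):P a2@(2,3):R
t=4: a0@(1,2):P a1@(1,2):P a2@(3,3):R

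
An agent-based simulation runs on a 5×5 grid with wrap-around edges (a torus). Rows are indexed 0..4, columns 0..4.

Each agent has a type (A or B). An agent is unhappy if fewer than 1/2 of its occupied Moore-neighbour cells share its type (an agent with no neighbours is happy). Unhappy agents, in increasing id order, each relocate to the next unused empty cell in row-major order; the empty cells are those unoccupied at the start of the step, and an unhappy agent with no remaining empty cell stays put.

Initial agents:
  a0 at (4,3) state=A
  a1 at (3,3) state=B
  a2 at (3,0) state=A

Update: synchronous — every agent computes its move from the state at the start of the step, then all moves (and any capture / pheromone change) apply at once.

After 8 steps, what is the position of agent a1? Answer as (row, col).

(0, 3)

t=1: a0@(0,0):A a1@(0,1):B a2@(3,0):A
t=2: a0@(0,2):A a1@(0,3):B a2@(3,0):A
t=3: a0@(0,0):A a1@(0,1):B a2@(3,0):A
t=4: a0@(0,2):A a1@(0,3):B a2@(3,0):A
t=5: a0@(0,0):A a1@(0,1):B a2@(3,0):A
t=6: a0@(0,2):A a1@(0,3):B a2@(3,0):A
t=7: a0@(0,0):A a1@(0,1):B a2@(3,0):A
t=8: a0@(0,2):A a1@(0,3):B a2@(3,0):A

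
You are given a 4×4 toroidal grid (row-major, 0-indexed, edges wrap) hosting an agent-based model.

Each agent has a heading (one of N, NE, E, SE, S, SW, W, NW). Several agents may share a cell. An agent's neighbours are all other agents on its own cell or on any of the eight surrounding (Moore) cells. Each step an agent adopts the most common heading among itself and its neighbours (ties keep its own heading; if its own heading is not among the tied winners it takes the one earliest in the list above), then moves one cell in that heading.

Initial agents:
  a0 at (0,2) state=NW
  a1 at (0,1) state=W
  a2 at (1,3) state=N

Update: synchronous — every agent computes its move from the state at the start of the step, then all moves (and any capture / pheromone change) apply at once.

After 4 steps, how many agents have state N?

t=1: a0@(3,1):NW a1@(0,0):W a2@(0,3):N
t=2: a0@(2,0):NW a1@(0,3):W a2@(3,3):N
t=3: a0@(1,3):NW a1@(0,2):W a2@(2,3):N
t=4: a0@(0,2):NW a1@(0,1):W a2@(1,3):N

1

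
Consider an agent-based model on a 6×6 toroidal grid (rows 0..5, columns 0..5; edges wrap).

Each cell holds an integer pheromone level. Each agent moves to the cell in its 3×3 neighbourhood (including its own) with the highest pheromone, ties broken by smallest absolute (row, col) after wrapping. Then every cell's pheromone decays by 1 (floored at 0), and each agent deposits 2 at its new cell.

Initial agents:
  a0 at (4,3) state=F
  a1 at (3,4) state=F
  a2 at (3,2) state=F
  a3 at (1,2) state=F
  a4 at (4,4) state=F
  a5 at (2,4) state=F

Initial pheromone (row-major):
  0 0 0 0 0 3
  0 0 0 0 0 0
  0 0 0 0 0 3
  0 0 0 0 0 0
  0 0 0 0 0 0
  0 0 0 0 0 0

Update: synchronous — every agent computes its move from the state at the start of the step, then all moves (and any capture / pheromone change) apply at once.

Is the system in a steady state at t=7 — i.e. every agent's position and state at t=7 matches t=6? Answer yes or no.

yes

t=1: a0@(3,2) a1@(2,5) a2@(2,1) a3@(0,1) a4@(3,3) a5@(2,5) | pheromone: 0 2 0 0 0 2 / 0 0 0 0 0 0 / 0 2 0 0 0 6 / 0 0 2 2 0 0 / 0 0 0 0 0 0 / 0 0 0 0 0 0
t=2: a0@(2,1) a1@(2,5) a2@(2,1) a3@(0,1) a4@(3,2) a5@(2,5) | pheromone: 0 3 0 0 0 1 / 0 0 0 0 0 0 / 0 5 0 0 0 9 / 0 0 3 1 0 0 / 0 0 0 0 0 0 / 0 0 0 0 0 0
t=3: a0@(2,1) a1@(2,5) a2@(2,1) a3@(0,1) a4@(2,1) a5@(2,5) | pheromone: 0 4 0 0 0 0 / 0 0 0 0 0 0 / 0 10 0 0 0 12 / 0 0 2 0 0 0 / 0 0 0 0 0 0 / 0 0 0 0 0 0
t=4: a0@(2,1) a1@(2,5) a2@(2,1) a3@(0,1) a4@(2,1) a5@(2,5) | pheromone: 0 5 0 0 0 0 / 0 0 0 0 0 0 / 0 15 0 0 0 15 / 0 0 1 0 0 0 / 0 0 0 0 0 0 / 0 0 0 0 0 0
t=5: a0@(2,1) a1@(2,5) a2@(2,1) a3@(0,1) a4@(2,1) a5@(2,5) | pheromone: 0 6 0 0 0 0 / 0 0 0 0 0 0 / 0 20 0 0 0 18 / 0 0 0 0 0 0 / 0 0 0 0 0 0 / 0 0 0 0 0 0
t=6: a0@(2,1) a1@(2,5) a2@(2,1) a3@(0,1) a4@(2,1) a5@(2,5) | pheromone: 0 7 0 0 0 0 / 0 0 0 0 0 0 / 0 25 0 0 0 21 / 0 0 0 0 0 0 / 0 0 0 0 0 0 / 0 0 0 0 0 0
t=7: a0@(2,1) a1@(2,5) a2@(2,1) a3@(0,1) a4@(2,1) a5@(2,5) | pheromone: 0 8 0 0 0 0 / 0 0 0 0 0 0 / 0 30 0 0 0 24 / 0 0 0 0 0 0 / 0 0 0 0 0 0 / 0 0 0 0 0 0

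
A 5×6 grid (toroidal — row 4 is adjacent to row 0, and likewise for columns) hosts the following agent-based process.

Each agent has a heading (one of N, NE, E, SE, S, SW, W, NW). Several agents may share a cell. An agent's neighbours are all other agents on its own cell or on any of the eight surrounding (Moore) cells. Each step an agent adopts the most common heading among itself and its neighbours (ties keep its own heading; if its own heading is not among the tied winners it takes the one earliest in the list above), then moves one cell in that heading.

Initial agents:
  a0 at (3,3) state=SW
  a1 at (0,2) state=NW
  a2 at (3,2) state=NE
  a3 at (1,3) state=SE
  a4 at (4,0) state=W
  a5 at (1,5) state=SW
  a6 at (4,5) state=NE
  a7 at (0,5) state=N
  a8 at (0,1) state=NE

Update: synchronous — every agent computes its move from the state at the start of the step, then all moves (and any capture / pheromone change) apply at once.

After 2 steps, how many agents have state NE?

t=1: a0@(4,2):SW a1@(4,1):NW a2@(2,3):NE a3@(2,4):SE a4@(3,1):NE a5@(2,4):SW a6@(3,0):NE a7@(4,5):N a8@(4,2):NE
t=2: a0@(3,3):NE a1@(3,2):NE a2@(1,4):NE a3@(3,5):SE a4@(2,2):NE a5@(3,3):SW a6@(2,1):NE a7@(3,5):N a8@(3,3):NE

6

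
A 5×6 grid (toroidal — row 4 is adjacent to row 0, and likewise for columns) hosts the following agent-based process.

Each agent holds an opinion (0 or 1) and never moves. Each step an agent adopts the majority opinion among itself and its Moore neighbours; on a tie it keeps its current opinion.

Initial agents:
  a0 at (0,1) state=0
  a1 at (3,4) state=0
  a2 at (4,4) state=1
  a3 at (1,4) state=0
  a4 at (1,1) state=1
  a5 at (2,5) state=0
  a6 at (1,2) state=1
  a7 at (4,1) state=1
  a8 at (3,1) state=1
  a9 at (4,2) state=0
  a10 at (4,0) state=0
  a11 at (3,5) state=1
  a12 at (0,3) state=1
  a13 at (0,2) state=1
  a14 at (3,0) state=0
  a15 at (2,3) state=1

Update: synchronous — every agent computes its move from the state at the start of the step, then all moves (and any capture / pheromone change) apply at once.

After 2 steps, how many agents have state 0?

t=1: a0@(0,1):1 a1@(3,4):1 a2@(4,4):1 a3@(1,4):0 a4@(1,1):1 a5@(2,5):0 a6@(1,2):1 a7@(4,1):0 a8@(3,1):0 a9@(4,2):1 a10@(4,0):0 a11@(3,5):0 a12@(0,3):1 a13@(0,2):1 a14@(3,0):0 a15@(2,3):1
t=2: (unchanged — steady state)

7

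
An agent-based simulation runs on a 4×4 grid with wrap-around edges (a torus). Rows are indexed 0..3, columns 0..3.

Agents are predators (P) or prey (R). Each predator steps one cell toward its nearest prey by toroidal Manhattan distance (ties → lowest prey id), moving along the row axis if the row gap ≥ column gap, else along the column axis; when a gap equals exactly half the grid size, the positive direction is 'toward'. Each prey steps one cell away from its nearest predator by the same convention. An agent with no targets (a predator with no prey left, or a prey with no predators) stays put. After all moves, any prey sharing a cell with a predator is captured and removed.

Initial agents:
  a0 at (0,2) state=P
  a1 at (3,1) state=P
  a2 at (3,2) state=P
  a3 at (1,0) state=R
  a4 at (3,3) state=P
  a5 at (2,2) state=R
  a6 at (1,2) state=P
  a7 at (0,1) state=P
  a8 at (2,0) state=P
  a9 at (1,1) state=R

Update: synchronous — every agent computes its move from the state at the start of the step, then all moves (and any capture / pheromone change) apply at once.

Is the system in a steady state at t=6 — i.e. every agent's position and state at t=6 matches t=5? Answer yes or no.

t=1: a0@(1,2):P a1@(2,1):P a2@(2,2):P a3@(0,0):R a4@(2,3):P a6@(2,2):P a7@(1,1):P a8@(1,0):P
t=2: a0@(1,3):P a1@(3,1):P a2@(3,2):P a3@(3,0):R a4@(3,3):P a6@(3,2):P a7@(0,1):P a8@(0,0):P
t=3: a0@(2,3):P a1@(3,0):P a2@(3,3):P a4@(3,0):P a6@(3,3):P a7@(3,1):P a8@(3,0):P
t=4: (unchanged — steady state)

yes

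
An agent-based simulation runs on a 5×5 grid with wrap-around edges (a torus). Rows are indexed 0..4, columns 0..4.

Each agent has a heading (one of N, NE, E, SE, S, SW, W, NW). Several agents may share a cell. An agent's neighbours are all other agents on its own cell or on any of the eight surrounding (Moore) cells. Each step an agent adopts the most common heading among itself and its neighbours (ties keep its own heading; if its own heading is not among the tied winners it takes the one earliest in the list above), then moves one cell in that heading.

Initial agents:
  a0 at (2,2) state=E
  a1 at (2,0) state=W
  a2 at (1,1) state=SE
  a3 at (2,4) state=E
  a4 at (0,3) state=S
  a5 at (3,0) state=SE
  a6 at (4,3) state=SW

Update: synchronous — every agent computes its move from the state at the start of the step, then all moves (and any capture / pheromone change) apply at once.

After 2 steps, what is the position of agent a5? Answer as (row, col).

(0, 2)

t=1: a0@(2,3):E a1@(3,1):SE a2@(2,2):SE a3@(2,0):E a4@(1,3):S a5@(4,1):SE a6@(0,2):SW
t=2: a0@(2,4):E a1@(4,2):SE a2@(3,3):SE a3@(2,1):E a4@(2,3):S a5@(0,2):SE a6@(1,1):SW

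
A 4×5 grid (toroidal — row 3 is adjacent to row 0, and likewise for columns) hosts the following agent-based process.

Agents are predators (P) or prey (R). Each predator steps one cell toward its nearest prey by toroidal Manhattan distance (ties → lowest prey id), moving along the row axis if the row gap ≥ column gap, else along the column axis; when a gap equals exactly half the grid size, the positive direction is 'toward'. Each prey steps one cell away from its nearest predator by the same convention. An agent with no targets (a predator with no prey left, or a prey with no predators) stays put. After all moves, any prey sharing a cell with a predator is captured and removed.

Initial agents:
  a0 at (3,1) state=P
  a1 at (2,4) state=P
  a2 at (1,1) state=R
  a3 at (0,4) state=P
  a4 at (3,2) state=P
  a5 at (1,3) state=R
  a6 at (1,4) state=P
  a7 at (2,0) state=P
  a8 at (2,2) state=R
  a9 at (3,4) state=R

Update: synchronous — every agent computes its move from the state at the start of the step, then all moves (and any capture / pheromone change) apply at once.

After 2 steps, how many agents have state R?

3

t=1: a0@(0,1):P a1@(3,4):P a3@(3,4):P a4@(2,2):P a5@(1,2):R a6@(1,3):P a7@(1,0):P a8@(1,2):R a9@(0,4):R
t=2: a0@(1,1):P a1@(0,4):P a3@(0,4):P a4@(1,2):P a5@(0,2):R a6@(1,2):P a7@(1,1):P a8@(0,2):R a9@(1,4):R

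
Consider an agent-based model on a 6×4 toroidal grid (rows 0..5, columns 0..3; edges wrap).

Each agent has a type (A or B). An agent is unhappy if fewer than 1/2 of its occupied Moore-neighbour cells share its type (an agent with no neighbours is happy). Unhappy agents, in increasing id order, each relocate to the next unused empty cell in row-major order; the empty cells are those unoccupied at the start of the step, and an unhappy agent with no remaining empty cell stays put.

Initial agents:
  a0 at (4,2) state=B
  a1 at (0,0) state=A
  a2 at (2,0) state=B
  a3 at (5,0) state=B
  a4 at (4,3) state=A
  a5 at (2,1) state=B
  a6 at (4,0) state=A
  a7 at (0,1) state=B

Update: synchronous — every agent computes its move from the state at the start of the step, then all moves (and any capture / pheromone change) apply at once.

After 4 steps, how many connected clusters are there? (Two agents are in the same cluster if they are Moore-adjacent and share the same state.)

t=1: a0@(0,2):B a1@(0,3):A a2@(2,0):B a3@(1,0):B a4@(1,1):A a5@(2,1):B a6@(4,0):A a7@(0,1):B
t=2: a0@(0,0):B a1@(1,2):A a2@(2,0):B a3@(1,0):B a4@(1,3):A a5@(2,1):B a6@(4,0):A a7@(0,1):B
t=3: a0@(0,0):B a1@(0,2):A a2@(2,0):B a3@(1,0):B a4@(0,3):A a5@(2,1):B a6@(4,0):A a7@(0,1):B
t=4: a0@(0,0):B a1@(0,2):A a2@(2,0):B a3@(1,0):B a4@(1,1):A a5@(2,1):B a6@(4,0):A a7@(0,1):B

3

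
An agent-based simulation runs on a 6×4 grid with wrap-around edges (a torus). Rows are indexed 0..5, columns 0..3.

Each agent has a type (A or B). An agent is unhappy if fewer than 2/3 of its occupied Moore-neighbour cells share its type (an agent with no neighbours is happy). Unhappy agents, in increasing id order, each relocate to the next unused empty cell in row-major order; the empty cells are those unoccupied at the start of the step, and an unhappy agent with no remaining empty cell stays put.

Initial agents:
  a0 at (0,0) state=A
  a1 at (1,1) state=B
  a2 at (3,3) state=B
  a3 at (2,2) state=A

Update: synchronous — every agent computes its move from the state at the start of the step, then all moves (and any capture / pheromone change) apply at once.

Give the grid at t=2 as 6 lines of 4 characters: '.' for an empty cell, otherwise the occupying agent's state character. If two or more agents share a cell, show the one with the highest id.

t=1: a0@(0,1):A a1@(0,2):B a2@(0,3):B a3@(1,0):A
t=2: a0@(0,0):A a1@(1,1):B a2@(1,2):B a3@(1,3):A

A...
.BBA
....
....
....
....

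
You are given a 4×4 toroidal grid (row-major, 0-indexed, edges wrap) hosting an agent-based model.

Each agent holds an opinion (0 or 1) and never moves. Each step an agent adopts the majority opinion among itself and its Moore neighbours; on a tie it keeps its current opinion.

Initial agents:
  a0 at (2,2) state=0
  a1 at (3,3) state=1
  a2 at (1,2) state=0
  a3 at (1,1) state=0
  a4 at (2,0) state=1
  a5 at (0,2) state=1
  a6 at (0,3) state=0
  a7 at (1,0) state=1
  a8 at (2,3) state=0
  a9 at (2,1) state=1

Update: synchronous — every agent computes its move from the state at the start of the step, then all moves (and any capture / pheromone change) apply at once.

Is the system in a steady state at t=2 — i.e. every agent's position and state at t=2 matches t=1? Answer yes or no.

no

t=1: a0@(2,2):0 a1@(3,3):1 a2@(1,2):0 a3@(1,1):1 a4@(2,0):1 a5@(0,2):0 a6@(0,3):1 a7@(1,0):1 a8@(2,3):0 a9@(2,1):1
t=2: a0@(2,2):0 a1@(3,3):1 a2@(1,2):0 a3@(1,1):1 a4@(2,0):1 a5@(0,2):1 a6@(0,3):1 a7@(1,0):1 a8@(2,3):0 a9@(2,1):1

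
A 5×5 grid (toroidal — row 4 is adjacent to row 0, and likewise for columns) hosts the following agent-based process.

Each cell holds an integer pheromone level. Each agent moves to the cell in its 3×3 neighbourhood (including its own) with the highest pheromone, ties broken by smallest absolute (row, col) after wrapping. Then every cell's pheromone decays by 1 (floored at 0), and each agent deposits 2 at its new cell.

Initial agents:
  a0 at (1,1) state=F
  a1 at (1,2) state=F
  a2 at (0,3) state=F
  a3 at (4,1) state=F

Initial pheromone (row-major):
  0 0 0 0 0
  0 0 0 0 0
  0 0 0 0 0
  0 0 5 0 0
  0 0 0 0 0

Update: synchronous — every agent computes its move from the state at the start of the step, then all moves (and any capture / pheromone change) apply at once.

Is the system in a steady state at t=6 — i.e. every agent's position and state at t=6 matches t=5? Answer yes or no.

yes

t=1: a0@(0,0) a1@(0,1) a2@(0,2) a3@(3,2) | pheromone: 2 2 2 0 0 / 0 0 0 0 0 / 0 0 0 0 0 / 0 0 6 0 0 / 0 0 0 0 0
t=2: a0@(0,0) a1@(0,0) a2@(0,1) a3@(3,2) | pheromone: 5 3 1 0 0 / 0 0 0 0 0 / 0 0 0 0 0 / 0 0 7 0 0 / 0 0 0 0 0
t=3: a0@(0,0) a1@(0,0) a2@(0,0) a3@(3,2) | pheromone: 10 2 0 0 0 / 0 0 0 0 0 / 0 0 0 0 0 / 0 0 8 0 0 / 0 0 0 0 0
t=4: a0@(0,0) a1@(0,0) a2@(0,0) a3@(3,2) | pheromone: 15 1 0 0 0 / 0 0 0 0 0 / 0 0 0 0 0 / 0 0 9 0 0 / 0 0 0 0 0
t=5: a0@(0,0) a1@(0,0) a2@(0,0) a3@(3,2) | pheromone: 20 0 0 0 0 / 0 0 0 0 0 / 0 0 0 0 0 / 0 0 10 0 0 / 0 0 0 0 0
t=6: a0@(0,0) a1@(0,0) a2@(0,0) a3@(3,2) | pheromone: 25 0 0 0 0 / 0 0 0 0 0 / 0 0 0 0 0 / 0 0 11 0 0 / 0 0 0 0 0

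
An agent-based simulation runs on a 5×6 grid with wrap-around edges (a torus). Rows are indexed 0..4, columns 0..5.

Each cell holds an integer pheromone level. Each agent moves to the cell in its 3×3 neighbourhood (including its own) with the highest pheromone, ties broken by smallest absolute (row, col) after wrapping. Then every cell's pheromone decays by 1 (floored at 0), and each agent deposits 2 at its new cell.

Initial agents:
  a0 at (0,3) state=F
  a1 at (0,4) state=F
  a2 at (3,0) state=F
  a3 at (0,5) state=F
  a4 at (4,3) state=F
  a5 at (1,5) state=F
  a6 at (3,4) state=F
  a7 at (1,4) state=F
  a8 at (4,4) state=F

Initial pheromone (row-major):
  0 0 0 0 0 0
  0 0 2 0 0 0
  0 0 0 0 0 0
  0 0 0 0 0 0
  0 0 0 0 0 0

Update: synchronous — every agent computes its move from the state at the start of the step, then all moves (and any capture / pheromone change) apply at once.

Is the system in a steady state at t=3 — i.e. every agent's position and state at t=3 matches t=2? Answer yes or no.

t=1: a0@(1,2) a1@(0,3) a2@(2,0) a3@(0,0) a4@(0,2) a5@(0,0) a6@(2,3) a7@(0,3) a8@(0,3) | pheromone: 4 0 2 6 0 0 / 0 0 3 0 0 0 / 2 0 0 2 0 0 / 0 0 0 0 0 0 / 0 0 0 0 0 0
t=2: a0@(0,3) a1@(0,3) a2@(2,0) a3@(0,0) a4@(0,3) a5@(0,0) a6@(1,2) a7@(0,3) a8@(0,3) | pheromone: 7 0 1 15 0 0 / 0 0 4 0 0 0 / 3 0 0 1 0 0 / 0 0 0 0 0 0 / 0 0 0 0 0 0
t=3: a0@(0,3) a1@(0,3) a2@(2,0) a3@(0,0) a4@(0,3) a5@(0,0) a6@(0,3) a7@(0,3) a8@(0,3) | pheromone: 10 0 0 26 0 0 / 0 0 3 0 0 0 / 4 0 0 0 0 0 / 0 0 0 0 0 0 / 0 0 0 0 0 0

no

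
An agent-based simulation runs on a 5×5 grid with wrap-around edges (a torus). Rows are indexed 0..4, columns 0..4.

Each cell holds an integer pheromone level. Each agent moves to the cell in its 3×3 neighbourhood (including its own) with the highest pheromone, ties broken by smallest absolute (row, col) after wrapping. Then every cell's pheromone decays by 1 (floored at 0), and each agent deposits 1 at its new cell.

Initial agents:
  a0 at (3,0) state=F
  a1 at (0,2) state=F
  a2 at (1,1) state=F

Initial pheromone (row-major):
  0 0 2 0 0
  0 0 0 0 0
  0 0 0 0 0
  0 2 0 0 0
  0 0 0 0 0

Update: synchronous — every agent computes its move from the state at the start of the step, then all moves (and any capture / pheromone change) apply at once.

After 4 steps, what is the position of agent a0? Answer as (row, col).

(3, 1)

t=1: a0@(3,1) a1@(0,2) a2@(0,2) | pheromone: 0 0 3 0 0 / 0 0 0 0 0 / 0 0 0 0 0 / 0 2 0 0 0 / 0 0 0 0 0
t=2: a0@(3,1) a1@(0,2) a2@(0,2) | pheromone: 0 0 4 0 0 / 0 0 0 0 0 / 0 0 0 0 0 / 0 2 0 0 0 / 0 0 0 0 0
t=3: a0@(3,1) a1@(0,2) a2@(0,2) | pheromone: 0 0 5 0 0 / 0 0 0 0 0 / 0 0 0 0 0 / 0 2 0 0 0 / 0 0 0 0 0
t=4: a0@(3,1) a1@(0,2) a2@(0,2) | pheromone: 0 0 6 0 0 / 0 0 0 0 0 / 0 0 0 0 0 / 0 2 0 0 0 / 0 0 0 0 0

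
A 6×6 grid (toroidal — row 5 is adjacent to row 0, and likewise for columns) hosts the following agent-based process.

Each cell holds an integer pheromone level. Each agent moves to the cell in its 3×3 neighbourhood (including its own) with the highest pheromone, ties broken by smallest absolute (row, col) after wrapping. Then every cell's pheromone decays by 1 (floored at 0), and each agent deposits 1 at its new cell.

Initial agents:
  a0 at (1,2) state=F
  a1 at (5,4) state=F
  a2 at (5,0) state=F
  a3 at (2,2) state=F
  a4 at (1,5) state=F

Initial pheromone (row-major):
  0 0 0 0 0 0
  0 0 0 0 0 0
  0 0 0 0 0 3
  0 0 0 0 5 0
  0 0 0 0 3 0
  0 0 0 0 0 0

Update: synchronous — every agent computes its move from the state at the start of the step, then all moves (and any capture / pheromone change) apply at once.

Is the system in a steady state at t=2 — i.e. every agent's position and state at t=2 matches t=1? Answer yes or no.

no

t=1: a0@(0,1) a1@(4,4) a2@(0,0) a3@(1,1) a4@(2,5) | pheromone: 1 1 0 0 0 0 / 0 1 0 0 0 0 / 0 0 0 0 0 3 / 0 0 0 0 4 0 / 0 0 0 0 3 0 / 0 0 0 0 0 0
t=2: a0@(0,0) a1@(3,4) a2@(0,0) a3@(0,0) a4@(3,4) | pheromone: 3 0 0 0 0 0 / 0 0 0 0 0 0 / 0 0 0 0 0 2 / 0 0 0 0 5 0 / 0 0 0 0 2 0 / 0 0 0 0 0 0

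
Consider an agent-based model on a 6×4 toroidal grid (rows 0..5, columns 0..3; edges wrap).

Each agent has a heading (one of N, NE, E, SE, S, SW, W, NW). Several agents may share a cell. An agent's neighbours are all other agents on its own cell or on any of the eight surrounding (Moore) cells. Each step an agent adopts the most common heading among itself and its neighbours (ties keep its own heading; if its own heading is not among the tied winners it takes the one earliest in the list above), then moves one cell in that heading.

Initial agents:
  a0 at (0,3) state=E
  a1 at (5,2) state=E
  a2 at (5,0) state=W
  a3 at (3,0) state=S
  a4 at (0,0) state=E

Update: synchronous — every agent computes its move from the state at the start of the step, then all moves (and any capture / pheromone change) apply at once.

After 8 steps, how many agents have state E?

t=1: a0@(0,0):E a1@(5,3):E a2@(5,1):E a3@(4,0):S a4@(0,1):E
t=2: a0@(0,1):E a1@(5,0):E a2@(5,2):E a3@(4,1):E a4@(0,2):E
t=3: a0@(0,2):E a1@(5,1):E a2@(5,3):E a3@(4,2):E a4@(0,3):E
t=4: a0@(0,3):E a1@(5,2):E a2@(5,0):E a3@(4,3):E a4@(0,0):E
t=5: a0@(0,0):E a1@(5,3):E a2@(5,1):E a3@(4,0):E a4@(0,1):E
t=6: a0@(0,1):E a1@(5,0):E a2@(5,2):E a3@(4,1):E a4@(0,2):E
t=7: a0@(0,2):E a1@(5,1):E a2@(5,3):E a3@(4,2):E a4@(0,3):E
t=8: a0@(0,3):E a1@(5,2):E a2@(5,0):E a3@(4,3):E a4@(0,0):E

5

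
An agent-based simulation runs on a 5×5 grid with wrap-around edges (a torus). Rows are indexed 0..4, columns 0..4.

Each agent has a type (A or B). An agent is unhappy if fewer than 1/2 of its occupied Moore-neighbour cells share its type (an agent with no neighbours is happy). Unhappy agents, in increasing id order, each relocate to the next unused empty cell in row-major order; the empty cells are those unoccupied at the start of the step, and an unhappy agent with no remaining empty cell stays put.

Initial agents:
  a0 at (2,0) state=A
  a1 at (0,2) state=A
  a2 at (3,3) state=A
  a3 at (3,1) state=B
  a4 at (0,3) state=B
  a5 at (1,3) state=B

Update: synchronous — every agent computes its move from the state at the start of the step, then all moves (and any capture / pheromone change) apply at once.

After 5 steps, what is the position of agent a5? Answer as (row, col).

(1, 3)

t=1: a0@(0,0):A a1@(0,1):A a2@(3,3):A a3@(0,4):B a4@(0,3):B a5@(1,3):B
t=2: (unchanged — steady state)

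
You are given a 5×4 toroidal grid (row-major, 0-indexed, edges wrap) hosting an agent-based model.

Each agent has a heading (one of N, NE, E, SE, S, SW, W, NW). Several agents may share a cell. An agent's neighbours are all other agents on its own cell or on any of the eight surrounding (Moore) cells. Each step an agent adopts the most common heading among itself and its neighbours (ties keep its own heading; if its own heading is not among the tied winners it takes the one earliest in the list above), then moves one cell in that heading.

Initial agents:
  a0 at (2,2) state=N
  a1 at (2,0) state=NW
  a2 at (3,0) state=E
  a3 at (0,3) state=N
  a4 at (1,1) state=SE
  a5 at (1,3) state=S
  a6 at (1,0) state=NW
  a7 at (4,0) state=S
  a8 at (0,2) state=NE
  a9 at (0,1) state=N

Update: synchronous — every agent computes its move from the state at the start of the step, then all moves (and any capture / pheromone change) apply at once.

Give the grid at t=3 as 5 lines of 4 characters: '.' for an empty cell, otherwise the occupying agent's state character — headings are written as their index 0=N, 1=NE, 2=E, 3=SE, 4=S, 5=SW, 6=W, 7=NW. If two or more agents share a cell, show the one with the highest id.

....
00..
.00.
.0.0
..00

t=1: a0@(1,2):N a1@(1,3):NW a2@(3,1):E a3@(1,3):S a4@(0,1):N a5@(0,3):N a6@(0,3):NW a7@(3,0):N a8@(4,2):N a9@(4,1):N
t=2: a0@(0,2):N a1@(0,2):NW a2@(2,1):N a3@(0,3):N a4@(4,1):N a5@(4,3):N a6@(4,3):N a7@(2,0):N a8@(3,2):N a9@(3,1):N
t=3: a0@(4,2):N a1@(4,2):N a2@(1,1):N a3@(4,3):N a4@(3,1):N a5@(3,3):N a6@(3,3):N a7@(1,0):N a8@(2,2):N a9@(2,1):N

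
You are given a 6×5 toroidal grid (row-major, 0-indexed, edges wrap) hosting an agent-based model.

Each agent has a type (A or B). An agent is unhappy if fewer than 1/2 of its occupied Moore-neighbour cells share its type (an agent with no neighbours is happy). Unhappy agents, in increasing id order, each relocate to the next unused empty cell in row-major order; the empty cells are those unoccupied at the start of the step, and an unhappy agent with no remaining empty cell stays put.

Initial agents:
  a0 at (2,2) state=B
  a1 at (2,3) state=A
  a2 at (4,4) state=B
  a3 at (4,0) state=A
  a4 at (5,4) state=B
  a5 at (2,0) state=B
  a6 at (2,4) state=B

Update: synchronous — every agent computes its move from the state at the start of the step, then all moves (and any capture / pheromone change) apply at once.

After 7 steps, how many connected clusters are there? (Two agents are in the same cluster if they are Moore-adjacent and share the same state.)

t=1: a0@(0,0):B a1@(0,1):A a2@(4,4):B a3@(0,2):A a4@(5,4):B a5@(2,0):B a6@(2,4):B
t=2: (unchanged — steady state)

3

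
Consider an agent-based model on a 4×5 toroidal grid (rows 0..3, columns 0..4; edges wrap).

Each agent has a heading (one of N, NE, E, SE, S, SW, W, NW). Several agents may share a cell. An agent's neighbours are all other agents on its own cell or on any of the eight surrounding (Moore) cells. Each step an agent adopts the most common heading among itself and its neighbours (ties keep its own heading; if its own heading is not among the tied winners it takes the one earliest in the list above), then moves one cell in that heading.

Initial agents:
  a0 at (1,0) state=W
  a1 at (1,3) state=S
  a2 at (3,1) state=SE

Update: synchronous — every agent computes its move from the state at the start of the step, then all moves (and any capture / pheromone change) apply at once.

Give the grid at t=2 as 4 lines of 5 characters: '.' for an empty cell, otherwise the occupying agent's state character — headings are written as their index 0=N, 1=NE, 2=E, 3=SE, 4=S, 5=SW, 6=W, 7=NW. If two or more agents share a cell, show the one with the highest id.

.....
...3.
.....
...4.

t=1: a0@(1,4):W a1@(2,3):S a2@(0,2):SE
t=2: a0@(1,3):W a1@(3,3):S a2@(1,3):SE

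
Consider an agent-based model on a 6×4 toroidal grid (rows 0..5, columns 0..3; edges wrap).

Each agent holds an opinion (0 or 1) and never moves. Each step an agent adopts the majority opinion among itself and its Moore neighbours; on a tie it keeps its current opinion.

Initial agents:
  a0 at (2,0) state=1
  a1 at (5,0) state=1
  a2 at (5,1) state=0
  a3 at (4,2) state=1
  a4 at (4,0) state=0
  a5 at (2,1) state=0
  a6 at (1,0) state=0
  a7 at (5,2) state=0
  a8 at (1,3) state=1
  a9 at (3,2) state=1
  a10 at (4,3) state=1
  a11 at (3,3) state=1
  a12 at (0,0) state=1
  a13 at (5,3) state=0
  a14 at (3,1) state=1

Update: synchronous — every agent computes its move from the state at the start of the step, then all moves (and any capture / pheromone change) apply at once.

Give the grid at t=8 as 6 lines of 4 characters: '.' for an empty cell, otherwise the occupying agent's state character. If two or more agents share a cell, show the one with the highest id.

t=1: a0@(2,0):1 a1@(5,0):1 a2@(5,1):0 a3@(4,2):1 a4@(4,0):1 a5@(2,1):1 a6@(1,0):1 a7@(5,2):0 a8@(1,3):1 a9@(3,2):1 a10@(4,3):1 a11@(3,3):1 a12@(0,0):1 a13@(5,3):1 a14@(3,1):1
t=2: a0@(2,0):1 a1@(5,0):1 a2@(5,1):1 a3@(4,2):1 a4@(4,0):1 a5@(2,1):1 a6@(1,0):1 a7@(5,2):1 a8@(1,3):1 a9@(3,2):1 a10@(4,3):1 a11@(3,3):1 a12@(0,0):1 a13@(5,3):1 a14@(3,1):1
t=3: (unchanged — steady state)

1...
1..1
11..
.111
1.11
1111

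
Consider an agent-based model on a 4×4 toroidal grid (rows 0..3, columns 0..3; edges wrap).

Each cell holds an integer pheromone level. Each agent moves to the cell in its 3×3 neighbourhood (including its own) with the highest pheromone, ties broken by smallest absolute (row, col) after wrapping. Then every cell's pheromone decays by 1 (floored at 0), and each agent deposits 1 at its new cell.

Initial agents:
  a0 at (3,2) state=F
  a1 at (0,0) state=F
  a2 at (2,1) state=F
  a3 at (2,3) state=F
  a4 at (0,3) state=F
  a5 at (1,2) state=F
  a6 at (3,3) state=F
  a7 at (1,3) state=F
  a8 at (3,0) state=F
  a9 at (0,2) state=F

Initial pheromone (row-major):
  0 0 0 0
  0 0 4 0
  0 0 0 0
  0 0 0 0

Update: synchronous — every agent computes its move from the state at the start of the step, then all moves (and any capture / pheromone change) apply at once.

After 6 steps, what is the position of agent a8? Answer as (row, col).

(0, 0)

t=1: a0@(0,1) a1@(0,0) a2@(1,2) a3@(1,2) a4@(1,2) a5@(1,2) a6@(0,0) a7@(1,2) a8@(0,0) a9@(1,2) | pheromone: 3 1 0 0 / 0 0 9 0 / 0 0 0 0 / 0 0 0 0
t=2: a0@(1,2) a1@(0,0) a2@(1,2) a3@(1,2) a4@(1,2) a5@(1,2) a6@(0,0) a7@(1,2) a8@(0,0) a9@(1,2) | pheromone: 5 0 0 0 / 0 0 15 0 / 0 0 0 0 / 0 0 0 0
t=3: a0@(1,2) a1@(0,0) a2@(1,2) a3@(1,2) a4@(1,2) a5@(1,2) a6@(0,0) a7@(1,2) a8@(0,0) a9@(1,2) | pheromone: 7 0 0 0 / 0 0 21 0 / 0 0 0 0 / 0 0 0 0
t=4: a0@(1,2) a1@(0,0) a2@(1,2) a3@(1,2) a4@(1,2) a5@(1,2) a6@(0,0) a7@(1,2) a8@(0,0) a9@(1,2) | pheromone: 9 0 0 0 / 0 0 27 0 / 0 0 0 0 / 0 0 0 0
t=5: a0@(1,2) a1@(0,0) a2@(1,2) a3@(1,2) a4@(1,2) a5@(1,2) a6@(0,0) a7@(1,2) a8@(0,0) a9@(1,2) | pheromone: 11 0 0 0 / 0 0 33 0 / 0 0 0 0 / 0 0 0 0
t=6: a0@(1,2) a1@(0,0) a2@(1,2) a3@(1,2) a4@(1,2) a5@(1,2) a6@(0,0) a7@(1,2) a8@(0,0) a9@(1,2) | pheromone: 13 0 0 0 / 0 0 39 0 / 0 0 0 0 / 0 0 0 0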